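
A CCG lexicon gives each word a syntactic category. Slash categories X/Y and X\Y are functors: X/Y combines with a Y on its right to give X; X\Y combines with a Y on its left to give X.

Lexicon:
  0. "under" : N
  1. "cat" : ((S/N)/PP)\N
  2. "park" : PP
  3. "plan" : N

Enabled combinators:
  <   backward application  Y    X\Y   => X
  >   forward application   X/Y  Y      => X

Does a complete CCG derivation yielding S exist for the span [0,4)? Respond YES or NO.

YES

[0,4] S   >
  [0,3] S/N   >
    [0,2] (S/N)/PP   <
      [0,1] "under" : N
      [1,2] "cat" : ((S/N)/PP)\N
    [2,3] "park" : PP
  [3,4] "plan" : N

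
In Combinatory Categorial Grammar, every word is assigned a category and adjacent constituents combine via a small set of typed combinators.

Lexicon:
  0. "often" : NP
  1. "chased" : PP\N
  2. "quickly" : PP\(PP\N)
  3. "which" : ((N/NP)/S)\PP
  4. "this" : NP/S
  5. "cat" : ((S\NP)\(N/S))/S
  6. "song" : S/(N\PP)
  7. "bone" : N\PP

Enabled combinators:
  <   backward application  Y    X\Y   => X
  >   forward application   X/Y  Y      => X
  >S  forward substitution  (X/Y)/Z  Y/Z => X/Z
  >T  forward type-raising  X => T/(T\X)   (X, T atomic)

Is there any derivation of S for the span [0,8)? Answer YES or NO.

YES

[0,8] S   <
  [0,1] "often" : NP
  [1,8] S\NP   <
    [1,5] N/S   >S
      [1,4] (N/NP)/S   <
        [1,3] PP   <
          [1,2] "chased" : PP\N
          [2,3] "quickly" : PP\(PP\N)
        [3,4] "which" : ((N/NP)/S)\PP
      [4,5] "this" : NP/S
    [5,8] (S\NP)\(N/S)   >
      [5,6] "cat" : ((S\NP)\(N/S))/S
      [6,8] S   >
        [6,7] "song" : S/(N\PP)
        [7,8] "bone" : N\PP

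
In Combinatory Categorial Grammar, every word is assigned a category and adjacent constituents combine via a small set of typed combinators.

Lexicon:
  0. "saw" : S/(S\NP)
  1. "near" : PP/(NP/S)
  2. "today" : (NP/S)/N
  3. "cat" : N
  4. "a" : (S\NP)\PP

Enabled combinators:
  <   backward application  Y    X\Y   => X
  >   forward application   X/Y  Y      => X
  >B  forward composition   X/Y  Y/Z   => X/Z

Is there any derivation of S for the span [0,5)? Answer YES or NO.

YES

[0,5] S   >
  [0,1] "saw" : S/(S\NP)
  [1,5] S\NP   <
    [1,4] PP   >
      [1,3] PP/N   >B
        [1,2] "near" : PP/(NP/S)
        [2,3] "today" : (NP/S)/N
      [3,4] "cat" : N
    [4,5] "a" : (S\NP)\PP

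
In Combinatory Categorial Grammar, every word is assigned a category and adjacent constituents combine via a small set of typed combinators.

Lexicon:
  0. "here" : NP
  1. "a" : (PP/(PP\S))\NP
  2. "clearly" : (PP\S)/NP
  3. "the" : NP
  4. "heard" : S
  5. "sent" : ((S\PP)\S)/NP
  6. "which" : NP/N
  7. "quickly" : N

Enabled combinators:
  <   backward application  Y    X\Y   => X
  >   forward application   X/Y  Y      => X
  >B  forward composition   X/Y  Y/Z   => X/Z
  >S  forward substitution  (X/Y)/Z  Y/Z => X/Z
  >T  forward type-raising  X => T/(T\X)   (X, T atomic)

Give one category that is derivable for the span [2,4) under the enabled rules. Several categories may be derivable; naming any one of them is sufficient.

[0,8] S   <
  [0,4] PP   >
    [0,2] PP/(PP\S)   <
      [0,1] "here" : NP
      [1,2] "a" : (PP/(PP\S))\NP
    [2,4] PP\S   >
      [2,3] "clearly" : (PP\S)/NP
      [3,4] "the" : NP
  [4,8] S\PP   <
    [4,5] "heard" : S
    [5,8] (S\PP)\S   >
      [5,6] "sent" : ((S\PP)\S)/NP
      [6,8] NP   >
        [6,7] "which" : NP/N
        [7,8] "quickly" : N

PP\S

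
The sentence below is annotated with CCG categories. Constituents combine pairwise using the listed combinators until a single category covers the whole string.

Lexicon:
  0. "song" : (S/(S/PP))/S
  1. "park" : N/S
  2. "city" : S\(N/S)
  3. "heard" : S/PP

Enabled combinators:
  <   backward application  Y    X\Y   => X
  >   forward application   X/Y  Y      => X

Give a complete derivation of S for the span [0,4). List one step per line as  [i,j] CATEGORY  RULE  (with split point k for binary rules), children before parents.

[0,1] (S/(S/PP))/S  lex  "song"
[1,2] N/S  lex  "park"
[2,3] S\(N/S)  lex  "city"
[1,3] S  <  k=2
[0,3] S/(S/PP)  >  k=1
[3,4] S/PP  lex  "heard"
[0,4] S  >  k=3

[0,4] S   >
  [0,3] S/(S/PP)   >
    [0,1] "song" : (S/(S/PP))/S
    [1,3] S   <
      [1,2] "park" : N/S
      [2,3] "city" : S\(N/S)
  [3,4] "heard" : S/PP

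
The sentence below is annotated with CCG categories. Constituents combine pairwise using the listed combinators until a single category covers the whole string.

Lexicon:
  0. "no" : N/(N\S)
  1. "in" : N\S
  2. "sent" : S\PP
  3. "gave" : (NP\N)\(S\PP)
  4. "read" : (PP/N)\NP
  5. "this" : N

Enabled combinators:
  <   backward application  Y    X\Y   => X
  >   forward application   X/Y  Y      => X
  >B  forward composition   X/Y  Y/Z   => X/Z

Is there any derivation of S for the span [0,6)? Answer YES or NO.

NO

N/(N\S) N\S S\PP (NP\N)\(S\PP) (PP/N)\NP N
CKY chart[0,6] = {PP}; S ∉ chart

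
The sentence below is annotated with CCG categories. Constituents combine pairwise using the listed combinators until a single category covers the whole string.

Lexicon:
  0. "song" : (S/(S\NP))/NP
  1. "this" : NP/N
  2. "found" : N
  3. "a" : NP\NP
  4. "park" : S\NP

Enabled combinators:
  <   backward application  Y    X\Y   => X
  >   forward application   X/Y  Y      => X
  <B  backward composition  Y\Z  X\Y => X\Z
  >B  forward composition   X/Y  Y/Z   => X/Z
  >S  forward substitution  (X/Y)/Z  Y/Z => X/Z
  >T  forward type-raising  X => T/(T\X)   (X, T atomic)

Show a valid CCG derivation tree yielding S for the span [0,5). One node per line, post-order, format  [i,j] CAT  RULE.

[0,5] S   >
  [0,3] S/(S\NP)   >
    [0,1] "song" : (S/(S\NP))/NP
    [1,3] NP   >
      [1,2] "this" : NP/N
      [2,3] "found" : N
  [3,5] S\NP   <B
    [3,4] "a" : NP\NP
    [4,5] "park" : S\NP

[0,1] (S/(S\NP))/NP  lex  "song"
[1,2] NP/N  lex  "this"
[2,3] N  lex  "found"
[1,3] NP  >  k=2
[0,3] S/(S\NP)  >  k=1
[3,4] NP\NP  lex  "a"
[4,5] S\NP  lex  "park"
[3,5] S\NP  <B  k=4
[0,5] S  >  k=3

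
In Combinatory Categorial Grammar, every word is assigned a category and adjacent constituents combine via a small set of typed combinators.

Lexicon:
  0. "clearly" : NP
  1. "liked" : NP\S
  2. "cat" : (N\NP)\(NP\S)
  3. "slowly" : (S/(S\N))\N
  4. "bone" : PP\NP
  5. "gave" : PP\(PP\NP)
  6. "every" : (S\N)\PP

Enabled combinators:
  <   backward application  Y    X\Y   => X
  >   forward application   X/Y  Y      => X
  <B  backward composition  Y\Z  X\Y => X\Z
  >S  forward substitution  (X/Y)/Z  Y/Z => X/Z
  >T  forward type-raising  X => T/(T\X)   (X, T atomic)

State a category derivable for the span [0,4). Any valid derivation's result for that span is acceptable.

S/(S\N)

[0,7] S   >
  [0,4] S/(S\N)   <
    [0,3] N   <
      [0,1] "clearly" : NP
      [1,3] N\NP   <
        [1,2] "liked" : NP\S
        [2,3] "cat" : (N\NP)\(NP\S)
    [3,4] "slowly" : (S/(S\N))\N
  [4,7] S\N   <
    [4,6] PP   <
      [4,5] "bone" : PP\NP
      [5,6] "gave" : PP\(PP\NP)
    [6,7] "every" : (S\N)\PP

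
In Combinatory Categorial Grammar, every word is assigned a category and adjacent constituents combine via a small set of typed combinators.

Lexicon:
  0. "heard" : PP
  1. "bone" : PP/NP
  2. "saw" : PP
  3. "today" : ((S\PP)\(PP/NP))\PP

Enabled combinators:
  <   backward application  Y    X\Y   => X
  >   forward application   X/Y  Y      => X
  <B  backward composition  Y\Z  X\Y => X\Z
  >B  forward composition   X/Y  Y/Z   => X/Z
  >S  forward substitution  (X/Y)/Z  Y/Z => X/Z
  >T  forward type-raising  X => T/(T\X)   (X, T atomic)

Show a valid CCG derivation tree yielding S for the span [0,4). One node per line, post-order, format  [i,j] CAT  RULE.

[0,4] S   >
  [0,1] S/(S\PP)   >T
    [0,1] "heard" : PP
  [1,4] S\PP   <
    [1,2] "bone" : PP/NP
    [2,4] (S\PP)\(PP/NP)   <
      [2,3] "saw" : PP
      [3,4] "today" : ((S\PP)\(PP/NP))\PP

[0,1] PP  lex  "heard"
[0,1] S/(S\PP)  >T
[1,2] PP/NP  lex  "bone"
[2,3] PP  lex  "saw"
[3,4] ((S\PP)\(PP/NP))\PP  lex  "today"
[2,4] (S\PP)\(PP/NP)  <  k=3
[1,4] S\PP  <  k=2
[0,4] S  >  k=1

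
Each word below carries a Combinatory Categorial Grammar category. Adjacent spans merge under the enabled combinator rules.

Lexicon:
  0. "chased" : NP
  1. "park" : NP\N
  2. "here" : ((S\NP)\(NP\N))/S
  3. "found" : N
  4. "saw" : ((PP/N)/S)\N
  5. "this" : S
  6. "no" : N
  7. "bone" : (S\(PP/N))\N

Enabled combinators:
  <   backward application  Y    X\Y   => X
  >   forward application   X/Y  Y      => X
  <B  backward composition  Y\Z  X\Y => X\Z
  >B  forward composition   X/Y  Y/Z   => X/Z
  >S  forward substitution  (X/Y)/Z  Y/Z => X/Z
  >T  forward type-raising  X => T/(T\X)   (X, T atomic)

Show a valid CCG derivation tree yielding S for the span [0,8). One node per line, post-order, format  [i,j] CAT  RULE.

[0,8] S   >
  [0,1] S/(S\NP)   >T
    [0,1] "chased" : NP
  [1,8] S\NP   <
    [1,2] "park" : NP\N
    [2,8] (S\NP)\(NP\N)   >
      [2,3] "here" : ((S\NP)\(NP\N))/S
      [3,8] S   <
        [3,6] PP/N   >
          [3,5] (PP/N)/S   <
            [3,4] "found" : N
            [4,5] "saw" : ((PP/N)/S)\N
          [5,6] "this" : S
        [6,8] S\(PP/N)   <
          [6,7] "no" : N
          [7,8] "bone" : (S\(PP/N))\N

[0,1] NP  lex  "chased"
[0,1] S/(S\NP)  >T
[1,2] NP\N  lex  "park"
[2,3] ((S\NP)\(NP\N))/S  lex  "here"
[3,4] N  lex  "found"
[4,5] ((PP/N)/S)\N  lex  "saw"
[3,5] (PP/N)/S  <  k=4
[5,6] S  lex  "this"
[3,6] PP/N  >  k=5
[6,7] N  lex  "no"
[7,8] (S\(PP/N))\N  lex  "bone"
[6,8] S\(PP/N)  <  k=7
[3,8] S  <  k=6
[2,8] (S\NP)\(NP\N)  >  k=3
[1,8] S\NP  <  k=2
[0,8] S  >  k=1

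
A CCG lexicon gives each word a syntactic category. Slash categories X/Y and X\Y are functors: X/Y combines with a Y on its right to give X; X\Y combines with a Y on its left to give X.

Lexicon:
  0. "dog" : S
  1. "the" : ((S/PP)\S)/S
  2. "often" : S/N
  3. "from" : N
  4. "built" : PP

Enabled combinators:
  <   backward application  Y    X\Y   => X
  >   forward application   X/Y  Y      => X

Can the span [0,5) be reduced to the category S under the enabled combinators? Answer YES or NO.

YES

[0,5] S   >
  [0,4] S/PP   <
    [0,1] "dog" : S
    [1,4] (S/PP)\S   >
      [1,2] "the" : ((S/PP)\S)/S
      [2,4] S   >
        [2,3] "often" : S/N
        [3,4] "from" : N
  [4,5] "built" : PP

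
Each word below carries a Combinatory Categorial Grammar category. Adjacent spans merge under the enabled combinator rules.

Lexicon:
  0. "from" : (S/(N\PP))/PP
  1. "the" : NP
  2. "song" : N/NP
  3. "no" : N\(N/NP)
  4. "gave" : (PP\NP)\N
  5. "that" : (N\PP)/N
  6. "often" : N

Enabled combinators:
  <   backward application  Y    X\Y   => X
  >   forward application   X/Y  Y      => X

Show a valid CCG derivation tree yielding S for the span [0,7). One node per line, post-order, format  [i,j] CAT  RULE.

[0,1] (S/(N\PP))/PP  lex  "from"
[1,2] NP  lex  "the"
[2,3] N/NP  lex  "song"
[3,4] N\(N/NP)  lex  "no"
[2,4] N  <  k=3
[4,5] (PP\NP)\N  lex  "gave"
[2,5] PP\NP  <  k=4
[1,5] PP  <  k=2
[0,5] S/(N\PP)  >  k=1
[5,6] (N\PP)/N  lex  "that"
[6,7] N  lex  "often"
[5,7] N\PP  >  k=6
[0,7] S  >  k=5

[0,7] S   >
  [0,5] S/(N\PP)   >
    [0,1] "from" : (S/(N\PP))/PP
    [1,5] PP   <
      [1,2] "the" : NP
      [2,5] PP\NP   <
        [2,4] N   <
          [2,3] "song" : N/NP
          [3,4] "no" : N\(N/NP)
        [4,5] "gave" : (PP\NP)\N
  [5,7] N\PP   >
    [5,6] "that" : (N\PP)/N
    [6,7] "often" : N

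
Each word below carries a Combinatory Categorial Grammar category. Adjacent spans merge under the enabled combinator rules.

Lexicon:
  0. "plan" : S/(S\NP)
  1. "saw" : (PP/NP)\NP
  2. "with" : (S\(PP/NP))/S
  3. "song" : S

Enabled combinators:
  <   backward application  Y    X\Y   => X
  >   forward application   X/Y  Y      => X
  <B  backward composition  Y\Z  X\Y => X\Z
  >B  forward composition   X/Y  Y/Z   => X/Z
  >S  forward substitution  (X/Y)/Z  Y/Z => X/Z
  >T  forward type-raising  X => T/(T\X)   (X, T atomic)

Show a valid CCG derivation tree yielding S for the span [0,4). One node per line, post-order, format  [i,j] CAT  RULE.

[0,1] S/(S\NP)  lex  "plan"
[1,2] (PP/NP)\NP  lex  "saw"
[2,3] (S\(PP/NP))/S  lex  "with"
[3,4] S  lex  "song"
[2,4] S\(PP/NP)  >  k=3
[1,4] S\NP  <B  k=2
[0,4] S  >  k=1

[0,4] S   >
  [0,1] "plan" : S/(S\NP)
  [1,4] S\NP   <B
    [1,2] "saw" : (PP/NP)\NP
    [2,4] S\(PP/NP)   >
      [2,3] "with" : (S\(PP/NP))/S
      [3,4] "song" : S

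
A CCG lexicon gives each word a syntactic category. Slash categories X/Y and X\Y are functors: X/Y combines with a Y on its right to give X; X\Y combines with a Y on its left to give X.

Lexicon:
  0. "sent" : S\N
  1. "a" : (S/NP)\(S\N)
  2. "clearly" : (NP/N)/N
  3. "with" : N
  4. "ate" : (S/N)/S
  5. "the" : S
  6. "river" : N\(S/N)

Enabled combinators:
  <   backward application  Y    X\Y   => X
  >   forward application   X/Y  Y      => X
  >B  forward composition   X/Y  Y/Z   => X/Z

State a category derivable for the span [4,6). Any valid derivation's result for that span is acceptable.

S/N

[0,7] S   >
  [0,4] S/N   >B
    [0,2] S/NP   <
      [0,1] "sent" : S\N
      [1,2] "a" : (S/NP)\(S\N)
    [2,4] NP/N   >
      [2,3] "clearly" : (NP/N)/N
      [3,4] "with" : N
  [4,7] N   <
    [4,6] S/N   >
      [4,5] "ate" : (S/N)/S
      [5,6] "the" : S
    [6,7] "river" : N\(S/N)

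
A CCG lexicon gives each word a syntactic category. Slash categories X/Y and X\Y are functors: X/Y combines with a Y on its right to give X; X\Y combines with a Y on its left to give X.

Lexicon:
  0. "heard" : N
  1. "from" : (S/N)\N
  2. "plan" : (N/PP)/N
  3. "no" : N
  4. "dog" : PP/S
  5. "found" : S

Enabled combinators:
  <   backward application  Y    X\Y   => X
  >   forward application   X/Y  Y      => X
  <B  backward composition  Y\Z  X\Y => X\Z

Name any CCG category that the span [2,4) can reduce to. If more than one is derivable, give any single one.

N/PP

[0,6] S   >
  [0,2] S/N   <
    [0,1] "heard" : N
    [1,2] "from" : (S/N)\N
  [2,6] N   >
    [2,4] N/PP   >
      [2,3] "plan" : (N/PP)/N
      [3,4] "no" : N
    [4,6] PP   >
      [4,5] "dog" : PP/S
      [5,6] "found" : S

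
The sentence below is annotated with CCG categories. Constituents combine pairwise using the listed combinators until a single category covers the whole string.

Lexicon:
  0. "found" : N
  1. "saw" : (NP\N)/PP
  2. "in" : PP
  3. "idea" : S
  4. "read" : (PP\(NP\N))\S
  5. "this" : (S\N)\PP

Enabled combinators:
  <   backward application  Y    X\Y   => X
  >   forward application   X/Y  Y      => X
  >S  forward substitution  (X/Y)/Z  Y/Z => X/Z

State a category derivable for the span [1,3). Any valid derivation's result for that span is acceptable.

[0,6] S   <
  [0,1] "found" : N
  [1,6] S\N   <
    [1,5] PP   <
      [1,3] NP\N   >
        [1,2] "saw" : (NP\N)/PP
        [2,3] "in" : PP
      [3,5] PP\(NP\N)   <
        [3,4] "idea" : S
        [4,5] "read" : (PP\(NP\N))\S
    [5,6] "this" : (S\N)\PP

NP\N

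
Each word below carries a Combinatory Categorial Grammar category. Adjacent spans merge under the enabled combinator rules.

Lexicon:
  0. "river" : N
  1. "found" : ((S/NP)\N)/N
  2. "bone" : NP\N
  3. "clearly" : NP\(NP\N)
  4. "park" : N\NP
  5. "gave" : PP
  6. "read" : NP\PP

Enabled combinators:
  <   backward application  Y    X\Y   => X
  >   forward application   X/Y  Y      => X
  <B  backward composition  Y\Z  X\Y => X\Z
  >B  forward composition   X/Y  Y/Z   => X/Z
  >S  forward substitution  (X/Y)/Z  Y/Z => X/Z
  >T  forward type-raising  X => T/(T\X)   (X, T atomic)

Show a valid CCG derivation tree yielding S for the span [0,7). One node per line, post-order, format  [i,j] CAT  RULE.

[0,7] S   >
  [0,5] S/NP   <
    [0,1] "river" : N
    [1,5] (S/NP)\N   >
      [1,2] "found" : ((S/NP)\N)/N
      [2,5] N   <
        [2,4] NP   <
          [2,3] "bone" : NP\N
          [3,4] "clearly" : NP\(NP\N)
        [4,5] "park" : N\NP
  [5,7] NP   >
    [5,6] NP/(NP\PP)   >T
      [5,6] "gave" : PP
    [6,7] "read" : NP\PP

[0,1] N  lex  "river"
[1,2] ((S/NP)\N)/N  lex  "found"
[2,3] NP\N  lex  "bone"
[3,4] NP\(NP\N)  lex  "clearly"
[2,4] NP  <  k=3
[4,5] N\NP  lex  "park"
[2,5] N  <  k=4
[1,5] (S/NP)\N  >  k=2
[0,5] S/NP  <  k=1
[5,6] PP  lex  "gave"
[5,6] NP/(NP\PP)  >T
[6,7] NP\PP  lex  "read"
[5,7] NP  >  k=6
[0,7] S  >  k=5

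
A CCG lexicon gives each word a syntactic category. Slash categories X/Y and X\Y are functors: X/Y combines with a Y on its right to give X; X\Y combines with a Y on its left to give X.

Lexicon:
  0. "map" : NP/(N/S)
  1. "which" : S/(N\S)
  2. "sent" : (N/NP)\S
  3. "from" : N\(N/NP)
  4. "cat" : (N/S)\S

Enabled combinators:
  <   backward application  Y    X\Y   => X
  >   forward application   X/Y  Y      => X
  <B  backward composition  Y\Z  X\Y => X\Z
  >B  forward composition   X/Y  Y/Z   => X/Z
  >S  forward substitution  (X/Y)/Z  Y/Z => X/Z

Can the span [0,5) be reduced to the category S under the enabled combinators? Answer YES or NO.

NO

NP/(N/S) S/(N\S) (N/NP)\S N\(N/NP) (N/S)\S
CKY chart[0,5] = {NP}; S ∉ chart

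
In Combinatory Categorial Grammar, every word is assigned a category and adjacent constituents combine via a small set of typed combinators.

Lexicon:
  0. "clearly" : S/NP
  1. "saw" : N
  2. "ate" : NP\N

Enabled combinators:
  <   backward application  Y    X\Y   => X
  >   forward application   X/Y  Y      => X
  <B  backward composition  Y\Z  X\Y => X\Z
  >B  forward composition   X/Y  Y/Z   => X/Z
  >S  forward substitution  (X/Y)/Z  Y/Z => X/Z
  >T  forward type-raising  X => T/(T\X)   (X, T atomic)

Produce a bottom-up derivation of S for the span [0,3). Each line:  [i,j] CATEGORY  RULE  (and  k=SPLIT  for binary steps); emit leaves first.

[0,3] S   >
  [0,1] "clearly" : S/NP
  [1,3] NP   >
    [1,2] NP/(NP\N)   >T
      [1,2] "saw" : N
    [2,3] "ate" : NP\N

[0,1] S/NP  lex  "clearly"
[1,2] N  lex  "saw"
[1,2] NP/(NP\N)  >T
[2,3] NP\N  lex  "ate"
[1,3] NP  >  k=2
[0,3] S  >  k=1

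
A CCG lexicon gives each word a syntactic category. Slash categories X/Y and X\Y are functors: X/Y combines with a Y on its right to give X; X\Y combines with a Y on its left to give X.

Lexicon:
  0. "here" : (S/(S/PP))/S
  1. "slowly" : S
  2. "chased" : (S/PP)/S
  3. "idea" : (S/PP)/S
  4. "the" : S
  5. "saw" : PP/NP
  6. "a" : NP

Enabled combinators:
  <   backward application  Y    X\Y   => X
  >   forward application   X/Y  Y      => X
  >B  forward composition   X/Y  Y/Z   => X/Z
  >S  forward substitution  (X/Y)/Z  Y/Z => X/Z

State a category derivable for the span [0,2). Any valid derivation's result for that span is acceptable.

S/(S/PP)

[0,7] S   >
  [0,2] S/(S/PP)   >
    [0,1] "here" : (S/(S/PP))/S
    [1,2] "slowly" : S
  [2,7] S/PP   >
    [2,3] "chased" : (S/PP)/S
    [3,7] S   >
      [3,5] S/PP   >
        [3,4] "idea" : (S/PP)/S
        [4,5] "the" : S
      [5,7] PP   >
        [5,6] "saw" : PP/NP
        [6,7] "a" : NP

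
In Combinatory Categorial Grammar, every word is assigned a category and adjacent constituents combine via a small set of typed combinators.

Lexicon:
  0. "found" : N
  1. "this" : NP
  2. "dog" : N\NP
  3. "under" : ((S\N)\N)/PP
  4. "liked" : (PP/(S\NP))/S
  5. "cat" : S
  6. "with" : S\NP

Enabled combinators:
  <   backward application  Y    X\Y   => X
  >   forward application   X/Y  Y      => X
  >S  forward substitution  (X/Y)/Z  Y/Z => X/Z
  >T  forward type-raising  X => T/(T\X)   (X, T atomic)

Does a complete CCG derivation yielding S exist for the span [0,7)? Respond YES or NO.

[0,7] S   <
  [0,1] "found" : N
  [1,7] S\N   <
    [1,3] N   <
      [1,2] "this" : NP
      [2,3] "dog" : N\NP
    [3,7] (S\N)\N   >
      [3,4] "under" : ((S\N)\N)/PP
      [4,7] PP   >
        [4,6] PP/(S\NP)   >
          [4,5] "liked" : (PP/(S\NP))/S
          [5,6] "cat" : S
        [6,7] "with" : S\NP

YES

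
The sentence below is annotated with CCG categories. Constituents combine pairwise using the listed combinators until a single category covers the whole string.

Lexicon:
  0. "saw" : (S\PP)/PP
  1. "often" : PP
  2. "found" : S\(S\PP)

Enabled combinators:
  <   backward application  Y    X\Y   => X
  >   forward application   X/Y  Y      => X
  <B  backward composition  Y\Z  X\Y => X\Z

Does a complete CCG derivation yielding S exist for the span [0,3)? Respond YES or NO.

YES

[0,3] S   <
  [0,2] S\PP   >
    [0,1] "saw" : (S\PP)/PP
    [1,2] "often" : PP
  [2,3] "found" : S\(S\PP)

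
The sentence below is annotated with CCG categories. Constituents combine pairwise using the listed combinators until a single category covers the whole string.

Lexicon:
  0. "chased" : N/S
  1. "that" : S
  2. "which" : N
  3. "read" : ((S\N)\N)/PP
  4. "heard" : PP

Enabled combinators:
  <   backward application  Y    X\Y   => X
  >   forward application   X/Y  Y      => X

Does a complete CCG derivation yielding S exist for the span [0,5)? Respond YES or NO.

[0,5] S   <
  [0,2] N   >
    [0,1] "chased" : N/S
    [1,2] "that" : S
  [2,5] S\N   <
    [2,3] "which" : N
    [3,5] (S\N)\N   >
      [3,4] "read" : ((S\N)\N)/PP
      [4,5] "heard" : PP

YES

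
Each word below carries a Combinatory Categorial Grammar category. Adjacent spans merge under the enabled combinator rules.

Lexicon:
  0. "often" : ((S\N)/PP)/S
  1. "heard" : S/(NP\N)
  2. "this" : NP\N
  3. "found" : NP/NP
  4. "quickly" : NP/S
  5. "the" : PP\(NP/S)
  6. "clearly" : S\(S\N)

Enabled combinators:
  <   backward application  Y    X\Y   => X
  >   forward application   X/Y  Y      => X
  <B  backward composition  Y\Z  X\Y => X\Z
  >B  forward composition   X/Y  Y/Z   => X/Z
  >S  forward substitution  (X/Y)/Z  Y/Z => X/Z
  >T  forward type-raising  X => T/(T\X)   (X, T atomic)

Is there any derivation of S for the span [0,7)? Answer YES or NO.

YES

[0,7] S   <
  [0,6] S\N   >
    [0,3] (S\N)/PP   >
      [0,1] "often" : ((S\N)/PP)/S
      [1,3] S   >
        [1,2] "heard" : S/(NP\N)
        [2,3] "this" : NP\N
    [3,6] PP   <
      [3,5] NP/S   >B
        [3,4] "found" : NP/NP
        [4,5] "quickly" : NP/S
      [5,6] "the" : PP\(NP/S)
  [6,7] "clearly" : S\(S\N)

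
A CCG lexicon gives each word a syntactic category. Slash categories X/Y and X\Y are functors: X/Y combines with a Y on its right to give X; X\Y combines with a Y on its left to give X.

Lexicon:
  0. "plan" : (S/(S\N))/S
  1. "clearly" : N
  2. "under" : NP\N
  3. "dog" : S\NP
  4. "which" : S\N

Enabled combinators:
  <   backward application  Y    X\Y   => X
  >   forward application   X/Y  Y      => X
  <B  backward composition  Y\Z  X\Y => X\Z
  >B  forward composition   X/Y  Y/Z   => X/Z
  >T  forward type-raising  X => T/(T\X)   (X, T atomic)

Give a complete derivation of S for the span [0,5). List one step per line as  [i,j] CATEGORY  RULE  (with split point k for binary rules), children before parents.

[0,5] S   >
  [0,4] S/(S\N)   >
    [0,1] "plan" : (S/(S\N))/S
    [1,4] S   <
      [1,3] NP   <
        [1,2] "clearly" : N
        [2,3] "under" : NP\N
      [3,4] "dog" : S\NP
  [4,5] "which" : S\N

[0,1] (S/(S\N))/S  lex  "plan"
[1,2] N  lex  "clearly"
[2,3] NP\N  lex  "under"
[1,3] NP  <  k=2
[3,4] S\NP  lex  "dog"
[1,4] S  <  k=3
[0,4] S/(S\N)  >  k=1
[4,5] S\N  lex  "which"
[0,5] S  >  k=4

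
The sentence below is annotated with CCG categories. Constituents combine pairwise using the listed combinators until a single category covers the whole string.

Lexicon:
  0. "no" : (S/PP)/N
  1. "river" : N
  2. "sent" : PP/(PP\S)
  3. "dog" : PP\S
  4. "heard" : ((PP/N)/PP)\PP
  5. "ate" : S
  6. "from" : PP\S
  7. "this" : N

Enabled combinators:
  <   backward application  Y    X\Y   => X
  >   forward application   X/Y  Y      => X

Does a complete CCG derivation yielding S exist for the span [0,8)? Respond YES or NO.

[0,8] S   >
  [0,2] S/PP   >
    [0,1] "no" : (S/PP)/N
    [1,2] "river" : N
  [2,8] PP   >
    [2,7] PP/N   >
      [2,5] (PP/N)/PP   <
        [2,4] PP   >
          [2,3] "sent" : PP/(PP\S)
          [3,4] "dog" : PP\S
        [4,5] "heard" : ((PP/N)/PP)\PP
      [5,7] PP   <
        [5,6] "ate" : S
        [6,7] "from" : PP\S
    [7,8] "this" : N

YES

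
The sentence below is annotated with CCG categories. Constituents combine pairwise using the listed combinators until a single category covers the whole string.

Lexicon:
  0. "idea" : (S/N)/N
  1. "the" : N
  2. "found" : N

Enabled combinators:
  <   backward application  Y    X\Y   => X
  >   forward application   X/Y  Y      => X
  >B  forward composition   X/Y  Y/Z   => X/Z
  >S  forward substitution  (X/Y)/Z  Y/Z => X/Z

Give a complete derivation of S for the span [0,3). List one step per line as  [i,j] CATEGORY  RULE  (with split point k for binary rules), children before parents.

[0,1] (S/N)/N  lex  "idea"
[1,2] N  lex  "the"
[0,2] S/N  >  k=1
[2,3] N  lex  "found"
[0,3] S  >  k=2

[0,3] S   >
  [0,2] S/N   >
    [0,1] "idea" : (S/N)/N
    [1,2] "the" : N
  [2,3] "found" : N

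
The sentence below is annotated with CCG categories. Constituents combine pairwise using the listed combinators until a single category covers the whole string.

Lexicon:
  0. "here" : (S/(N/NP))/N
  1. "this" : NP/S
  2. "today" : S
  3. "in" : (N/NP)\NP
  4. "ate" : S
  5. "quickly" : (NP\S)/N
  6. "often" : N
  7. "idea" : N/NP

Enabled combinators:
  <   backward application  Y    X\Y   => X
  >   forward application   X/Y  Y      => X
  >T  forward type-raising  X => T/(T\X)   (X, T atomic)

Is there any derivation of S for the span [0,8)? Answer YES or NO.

[0,8] S   >
  [0,7] S/(N/NP)   >
    [0,1] "here" : (S/(N/NP))/N
    [1,7] N   >
      [1,4] N/NP   <
        [1,3] NP   >
          [1,2] "this" : NP/S
          [2,3] "today" : S
        [3,4] "in" : (N/NP)\NP
      [4,7] NP   <
        [4,5] "ate" : S
        [5,7] NP\S   >
          [5,6] "quickly" : (NP\S)/N
          [6,7] "often" : N
  [7,8] "idea" : N/NP

YES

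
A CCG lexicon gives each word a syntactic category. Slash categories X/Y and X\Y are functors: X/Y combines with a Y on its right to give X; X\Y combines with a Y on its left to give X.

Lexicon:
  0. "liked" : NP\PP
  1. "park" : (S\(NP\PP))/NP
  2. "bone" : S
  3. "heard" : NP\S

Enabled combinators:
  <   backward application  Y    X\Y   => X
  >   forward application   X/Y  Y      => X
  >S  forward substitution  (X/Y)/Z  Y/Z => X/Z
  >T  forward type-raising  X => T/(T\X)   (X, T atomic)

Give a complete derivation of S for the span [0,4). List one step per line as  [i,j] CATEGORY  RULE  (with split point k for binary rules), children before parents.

[0,1] NP\PP  lex  "liked"
[1,2] (S\(NP\PP))/NP  lex  "park"
[2,3] S  lex  "bone"
[3,4] NP\S  lex  "heard"
[2,4] NP  <  k=3
[1,4] S\(NP\PP)  >  k=2
[0,4] S  <  k=1

[0,4] S   <
  [0,1] "liked" : NP\PP
  [1,4] S\(NP\PP)   >
    [1,2] "park" : (S\(NP\PP))/NP
    [2,4] NP   <
      [2,3] "bone" : S
      [3,4] "heard" : NP\S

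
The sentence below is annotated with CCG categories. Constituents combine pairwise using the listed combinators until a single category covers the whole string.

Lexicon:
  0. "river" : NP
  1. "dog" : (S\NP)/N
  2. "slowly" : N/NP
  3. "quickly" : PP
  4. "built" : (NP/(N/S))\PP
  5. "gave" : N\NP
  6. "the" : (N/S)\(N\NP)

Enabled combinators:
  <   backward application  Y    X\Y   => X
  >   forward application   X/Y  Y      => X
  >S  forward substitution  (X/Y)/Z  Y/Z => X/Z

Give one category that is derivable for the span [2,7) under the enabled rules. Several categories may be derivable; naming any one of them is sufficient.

[0,7] S   <
  [0,1] "river" : NP
  [1,7] S\NP   >
    [1,2] "dog" : (S\NP)/N
    [2,7] N   >
      [2,3] "slowly" : N/NP
      [3,7] NP   >
        [3,5] NP/(N/S)   <
          [3,4] "quickly" : PP
          [4,5] "built" : (NP/(N/S))\PP
        [5,7] N/S   <
          [5,6] "gave" : N\NP
          [6,7] "the" : (N/S)\(N\NP)

N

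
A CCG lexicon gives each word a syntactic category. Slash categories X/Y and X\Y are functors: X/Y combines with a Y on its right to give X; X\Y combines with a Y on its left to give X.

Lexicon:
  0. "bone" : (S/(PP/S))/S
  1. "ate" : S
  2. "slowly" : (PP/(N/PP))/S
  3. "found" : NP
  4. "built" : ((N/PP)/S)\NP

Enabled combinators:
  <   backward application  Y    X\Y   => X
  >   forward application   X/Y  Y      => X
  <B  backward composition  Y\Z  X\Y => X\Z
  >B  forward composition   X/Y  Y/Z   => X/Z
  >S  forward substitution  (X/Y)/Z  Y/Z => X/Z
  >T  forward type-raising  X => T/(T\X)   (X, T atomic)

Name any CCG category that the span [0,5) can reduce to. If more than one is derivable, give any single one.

[0,5] S   >
  [0,2] S/(PP/S)   >
    [0,1] "bone" : (S/(PP/S))/S
    [1,2] "ate" : S
  [2,5] PP/S   >S
    [2,3] "slowly" : (PP/(N/PP))/S
    [3,5] (N/PP)/S   <
      [3,4] "found" : NP
      [4,5] "built" : ((N/PP)/S)\NP

S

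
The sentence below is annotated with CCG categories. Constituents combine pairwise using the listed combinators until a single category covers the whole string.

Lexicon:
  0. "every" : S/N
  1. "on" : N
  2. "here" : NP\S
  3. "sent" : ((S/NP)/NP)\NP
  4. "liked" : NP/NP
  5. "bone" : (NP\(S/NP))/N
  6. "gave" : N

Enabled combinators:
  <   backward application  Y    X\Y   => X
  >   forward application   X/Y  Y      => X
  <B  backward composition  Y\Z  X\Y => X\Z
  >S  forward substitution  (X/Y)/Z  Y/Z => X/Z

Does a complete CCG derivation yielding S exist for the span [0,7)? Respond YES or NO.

S/N N NP\S ((S/NP)/NP)\NP NP/NP (NP\(S/NP))/N N
CKY chart[0,7] = {NP}; S ∉ chart

NO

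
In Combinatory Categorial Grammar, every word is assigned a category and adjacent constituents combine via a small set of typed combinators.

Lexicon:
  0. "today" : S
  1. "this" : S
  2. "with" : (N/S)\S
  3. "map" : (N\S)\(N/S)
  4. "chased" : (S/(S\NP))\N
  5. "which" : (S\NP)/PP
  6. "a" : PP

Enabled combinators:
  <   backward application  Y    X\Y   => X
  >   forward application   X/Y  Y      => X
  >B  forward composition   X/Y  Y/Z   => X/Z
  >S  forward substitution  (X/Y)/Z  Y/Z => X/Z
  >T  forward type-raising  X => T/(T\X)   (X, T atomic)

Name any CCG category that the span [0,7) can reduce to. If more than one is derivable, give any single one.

[0,7] S   >
  [0,5] S/(S\NP)   <
    [0,4] N   <
      [0,1] "today" : S
      [1,4] N\S   <
        [1,3] N/S   <
          [1,2] "this" : S
          [2,3] "with" : (N/S)\S
        [3,4] "map" : (N\S)\(N/S)
    [4,5] "chased" : (S/(S\NP))\N
  [5,7] S\NP   >
    [5,6] "which" : (S\NP)/PP
    [6,7] "a" : PP

S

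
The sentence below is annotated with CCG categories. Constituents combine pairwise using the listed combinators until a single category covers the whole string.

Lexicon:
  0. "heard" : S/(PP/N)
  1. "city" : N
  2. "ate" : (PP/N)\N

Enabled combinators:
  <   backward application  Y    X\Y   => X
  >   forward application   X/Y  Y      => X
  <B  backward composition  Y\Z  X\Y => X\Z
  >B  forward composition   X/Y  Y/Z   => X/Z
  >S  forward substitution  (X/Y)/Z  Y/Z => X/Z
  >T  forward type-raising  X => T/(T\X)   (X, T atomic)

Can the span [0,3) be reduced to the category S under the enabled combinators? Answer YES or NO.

YES

[0,3] S   >
  [0,1] "heard" : S/(PP/N)
  [1,3] PP/N   <
    [1,2] "city" : N
    [2,3] "ate" : (PP/N)\N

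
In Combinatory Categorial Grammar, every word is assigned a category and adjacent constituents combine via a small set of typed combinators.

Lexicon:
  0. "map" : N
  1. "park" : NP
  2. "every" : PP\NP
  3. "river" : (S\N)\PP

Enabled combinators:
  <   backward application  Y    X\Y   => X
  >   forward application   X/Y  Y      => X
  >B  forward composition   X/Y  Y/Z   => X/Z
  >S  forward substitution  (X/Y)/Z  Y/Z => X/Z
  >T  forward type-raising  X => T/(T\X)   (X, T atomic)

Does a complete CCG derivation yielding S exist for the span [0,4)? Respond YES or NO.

YES

[0,4] S   <
  [0,1] "map" : N
  [1,4] S\N   <
    [1,3] PP   >
      [1,2] PP/(PP\NP)   >T
        [1,2] "park" : NP
      [2,3] "every" : PP\NP
    [3,4] "river" : (S\N)\PP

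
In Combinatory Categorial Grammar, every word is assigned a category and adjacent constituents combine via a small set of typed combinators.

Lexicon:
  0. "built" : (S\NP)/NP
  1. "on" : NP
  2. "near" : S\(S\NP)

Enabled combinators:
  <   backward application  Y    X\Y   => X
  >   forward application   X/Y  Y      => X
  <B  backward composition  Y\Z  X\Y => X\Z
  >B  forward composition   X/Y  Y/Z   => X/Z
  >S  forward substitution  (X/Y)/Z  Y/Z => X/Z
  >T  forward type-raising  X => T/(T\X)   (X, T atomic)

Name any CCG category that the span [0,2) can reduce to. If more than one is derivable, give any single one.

[0,3] S   <
  [0,2] S\NP   >
    [0,1] "built" : (S\NP)/NP
    [1,2] "on" : NP
  [2,3] "near" : S\(S\NP)

S\NP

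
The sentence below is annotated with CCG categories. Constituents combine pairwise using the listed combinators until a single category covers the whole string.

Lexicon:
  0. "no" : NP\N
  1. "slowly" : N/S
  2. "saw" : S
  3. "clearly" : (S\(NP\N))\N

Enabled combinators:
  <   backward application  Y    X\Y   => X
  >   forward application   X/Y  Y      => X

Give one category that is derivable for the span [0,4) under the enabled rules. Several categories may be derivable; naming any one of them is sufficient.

S

[0,4] S   <
  [0,1] "no" : NP\N
  [1,4] S\(NP\N)   <
    [1,3] N   >
      [1,2] "slowly" : N/S
      [2,3] "saw" : S
    [3,4] "clearly" : (S\(NP\N))\N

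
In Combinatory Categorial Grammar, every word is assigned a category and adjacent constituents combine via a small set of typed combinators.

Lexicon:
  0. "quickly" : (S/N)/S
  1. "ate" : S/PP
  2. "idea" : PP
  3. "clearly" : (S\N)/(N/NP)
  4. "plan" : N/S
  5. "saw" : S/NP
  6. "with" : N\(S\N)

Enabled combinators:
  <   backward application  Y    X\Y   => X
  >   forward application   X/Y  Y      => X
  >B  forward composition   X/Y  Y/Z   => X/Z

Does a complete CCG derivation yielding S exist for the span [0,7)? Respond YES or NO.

YES

[0,7] S   >
  [0,3] S/N   >
    [0,1] "quickly" : (S/N)/S
    [1,3] S   >
      [1,2] "ate" : S/PP
      [2,3] "idea" : PP
  [3,7] N   <
    [3,6] S\N   >
      [3,4] "clearly" : (S\N)/(N/NP)
      [4,6] N/NP   >B
        [4,5] "plan" : N/S
        [5,6] "saw" : S/NP
    [6,7] "with" : N\(S\N)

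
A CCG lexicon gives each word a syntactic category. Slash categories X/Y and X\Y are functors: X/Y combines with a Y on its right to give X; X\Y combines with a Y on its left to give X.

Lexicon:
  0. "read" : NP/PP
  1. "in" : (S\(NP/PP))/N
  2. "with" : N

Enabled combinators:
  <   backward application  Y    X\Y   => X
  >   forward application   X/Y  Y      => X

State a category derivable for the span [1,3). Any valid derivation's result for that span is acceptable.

[0,3] S   <
  [0,1] "read" : NP/PP
  [1,3] S\(NP/PP)   >
    [1,2] "in" : (S\(NP/PP))/N
    [2,3] "with" : N

S\(NP/PP)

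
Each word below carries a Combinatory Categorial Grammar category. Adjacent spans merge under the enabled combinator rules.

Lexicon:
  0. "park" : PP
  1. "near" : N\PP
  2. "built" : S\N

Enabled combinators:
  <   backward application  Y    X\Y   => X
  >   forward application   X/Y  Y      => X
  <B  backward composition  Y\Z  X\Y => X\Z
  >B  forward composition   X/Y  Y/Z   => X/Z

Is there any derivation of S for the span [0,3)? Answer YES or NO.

YES

[0,3] S   <
  [0,1] "park" : PP
  [1,3] S\PP   <B
    [1,2] "near" : N\PP
    [2,3] "built" : S\N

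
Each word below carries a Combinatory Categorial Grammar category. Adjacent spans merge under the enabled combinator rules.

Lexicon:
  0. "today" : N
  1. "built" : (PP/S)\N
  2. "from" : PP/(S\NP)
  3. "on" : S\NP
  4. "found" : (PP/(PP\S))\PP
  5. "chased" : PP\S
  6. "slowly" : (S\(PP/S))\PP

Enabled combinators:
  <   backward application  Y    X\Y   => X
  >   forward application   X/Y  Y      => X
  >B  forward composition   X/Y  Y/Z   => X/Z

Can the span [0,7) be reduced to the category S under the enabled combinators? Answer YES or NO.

YES

[0,7] S   <
  [0,2] PP/S   <
    [0,1] "today" : N
    [1,2] "built" : (PP/S)\N
  [2,7] S\(PP/S)   <
    [2,6] PP   >
      [2,5] PP/(PP\S)   <
        [2,4] PP   >
          [2,3] "from" : PP/(S\NP)
          [3,4] "on" : S\NP
        [4,5] "found" : (PP/(PP\S))\PP
      [5,6] "chased" : PP\S
    [6,7] "slowly" : (S\(PP/S))\PP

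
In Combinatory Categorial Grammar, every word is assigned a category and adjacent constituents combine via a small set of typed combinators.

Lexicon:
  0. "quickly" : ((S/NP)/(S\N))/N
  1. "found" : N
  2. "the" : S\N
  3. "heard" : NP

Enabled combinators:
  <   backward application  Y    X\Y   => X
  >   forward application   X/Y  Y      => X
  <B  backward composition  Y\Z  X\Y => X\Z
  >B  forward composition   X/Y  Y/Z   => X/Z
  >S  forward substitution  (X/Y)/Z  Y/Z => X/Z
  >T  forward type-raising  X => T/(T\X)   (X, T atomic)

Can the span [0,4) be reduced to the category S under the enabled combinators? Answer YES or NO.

[0,4] S   >
  [0,3] S/NP   >
    [0,2] (S/NP)/(S\N)   >
      [0,1] "quickly" : ((S/NP)/(S\N))/N
      [1,2] "found" : N
    [2,3] "the" : S\N
  [3,4] "heard" : NP

YES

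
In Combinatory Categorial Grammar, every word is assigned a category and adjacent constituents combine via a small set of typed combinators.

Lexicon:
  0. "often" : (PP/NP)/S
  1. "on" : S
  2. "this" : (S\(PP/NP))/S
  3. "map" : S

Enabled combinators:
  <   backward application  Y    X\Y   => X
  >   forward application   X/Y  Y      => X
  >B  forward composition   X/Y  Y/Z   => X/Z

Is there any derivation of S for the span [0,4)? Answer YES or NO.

YES

[0,4] S   <
  [0,2] PP/NP   >
    [0,1] "often" : (PP/NP)/S
    [1,2] "on" : S
  [2,4] S\(PP/NP)   >
    [2,3] "this" : (S\(PP/NP))/S
    [3,4] "map" : S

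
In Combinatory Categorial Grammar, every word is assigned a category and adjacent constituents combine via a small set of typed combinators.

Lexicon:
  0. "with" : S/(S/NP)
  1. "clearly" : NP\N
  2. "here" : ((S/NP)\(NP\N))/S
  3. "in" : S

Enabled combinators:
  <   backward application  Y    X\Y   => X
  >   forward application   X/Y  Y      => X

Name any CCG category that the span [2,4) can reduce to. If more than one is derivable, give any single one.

(S/NP)\(NP\N)

[0,4] S   >
  [0,1] "with" : S/(S/NP)
  [1,4] S/NP   <
    [1,2] "clearly" : NP\N
    [2,4] (S/NP)\(NP\N)   >
      [2,3] "here" : ((S/NP)\(NP\N))/S
      [3,4] "in" : S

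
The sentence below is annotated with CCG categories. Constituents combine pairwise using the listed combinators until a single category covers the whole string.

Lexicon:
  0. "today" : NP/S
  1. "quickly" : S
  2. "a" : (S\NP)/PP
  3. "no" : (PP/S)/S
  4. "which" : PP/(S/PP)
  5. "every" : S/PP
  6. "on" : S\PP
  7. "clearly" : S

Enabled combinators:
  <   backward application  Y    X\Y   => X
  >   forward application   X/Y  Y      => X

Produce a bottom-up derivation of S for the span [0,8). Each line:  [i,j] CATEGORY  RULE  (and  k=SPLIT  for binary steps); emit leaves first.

[0,1] NP/S  lex  "today"
[1,2] S  lex  "quickly"
[0,2] NP  >  k=1
[2,3] (S\NP)/PP  lex  "a"
[3,4] (PP/S)/S  lex  "no"
[4,5] PP/(S/PP)  lex  "which"
[5,6] S/PP  lex  "every"
[4,6] PP  >  k=5
[6,7] S\PP  lex  "on"
[4,7] S  <  k=6
[3,7] PP/S  >  k=4
[7,8] S  lex  "clearly"
[3,8] PP  >  k=7
[2,8] S\NP  >  k=3
[0,8] S  <  k=2

[0,8] S   <
  [0,2] NP   >
    [0,1] "today" : NP/S
    [1,2] "quickly" : S
  [2,8] S\NP   >
    [2,3] "a" : (S\NP)/PP
    [3,8] PP   >
      [3,7] PP/S   >
        [3,4] "no" : (PP/S)/S
        [4,7] S   <
          [4,6] PP   >
            [4,5] "which" : PP/(S/PP)
            [5,6] "every" : S/PP
          [6,7] "on" : S\PP
      [7,8] "clearly" : S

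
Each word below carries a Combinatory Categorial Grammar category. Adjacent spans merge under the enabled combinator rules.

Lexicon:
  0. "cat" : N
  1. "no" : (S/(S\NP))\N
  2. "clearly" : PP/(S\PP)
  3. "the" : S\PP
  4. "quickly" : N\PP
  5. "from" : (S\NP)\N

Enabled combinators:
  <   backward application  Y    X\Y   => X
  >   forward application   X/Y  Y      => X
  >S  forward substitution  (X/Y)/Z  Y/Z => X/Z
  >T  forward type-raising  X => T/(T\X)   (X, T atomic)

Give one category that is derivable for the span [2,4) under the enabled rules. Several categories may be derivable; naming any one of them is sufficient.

[0,6] S   >
  [0,2] S/(S\NP)   <
    [0,1] "cat" : N
    [1,2] "no" : (S/(S\NP))\N
  [2,6] S\NP   <
    [2,5] N   <
      [2,4] PP   >
        [2,3] "clearly" : PP/(S\PP)
        [3,4] "the" : S\PP
      [4,5] "quickly" : N\PP
    [5,6] "from" : (S\NP)\N

PP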